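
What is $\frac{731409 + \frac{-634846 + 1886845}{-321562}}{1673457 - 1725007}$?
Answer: $- \frac{235192088859}{16576521100} \approx -14.188$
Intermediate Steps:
$\frac{731409 + \frac{-634846 + 1886845}{-321562}}{1673457 - 1725007} = \frac{731409 + 1251999 \left(- \frac{1}{321562}\right)}{-51550} = \left(731409 - \frac{1251999}{321562}\right) \left(- \frac{1}{51550}\right) = \frac{235192088859}{321562} \left(- \frac{1}{51550}\right) = - \frac{235192088859}{16576521100}$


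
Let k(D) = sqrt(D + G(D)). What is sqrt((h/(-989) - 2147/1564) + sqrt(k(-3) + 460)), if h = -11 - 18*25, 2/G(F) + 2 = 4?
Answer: sqrt(-1937881 + 2137444*sqrt(460 + I*sqrt(2)))/1462 ≈ 4.5322 + 0.0036372*I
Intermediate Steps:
G(F) = 1 (G(F) = 2/(-2 + 4) = 2/2 = 2*(1/2) = 1)
h = -461 (h = -11 - 450 = -461)
k(D) = sqrt(1 + D) (k(D) = sqrt(D + 1) = sqrt(1 + D))
sqrt((h/(-989) - 2147/1564) + sqrt(k(-3) + 460)) = sqrt((-461/(-989) - 2147/1564) + sqrt(sqrt(1 - 3) + 460)) = sqrt((-461*(-1/989) - 2147*1/1564) + sqrt(sqrt(-2) + 460)) = sqrt((461/989 - 2147/1564) + sqrt(I*sqrt(2) + 460)) = sqrt(-2651/2924 + sqrt(460 + I*sqrt(2)))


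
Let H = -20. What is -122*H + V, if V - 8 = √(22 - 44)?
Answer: 2448 + I*√22 ≈ 2448.0 + 4.6904*I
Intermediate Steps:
V = 8 + I*√22 (V = 8 + √(22 - 44) = 8 + √(-22) = 8 + I*√22 ≈ 8.0 + 4.6904*I)
-122*H + V = -122*(-20) + (8 + I*√22) = 2440 + (8 + I*√22) = 2448 + I*√22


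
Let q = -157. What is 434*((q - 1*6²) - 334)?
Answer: -228718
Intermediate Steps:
434*((q - 1*6²) - 334) = 434*((-157 - 1*6²) - 334) = 434*((-157 - 1*36) - 334) = 434*((-157 - 36) - 334) = 434*(-193 - 334) = 434*(-527) = -228718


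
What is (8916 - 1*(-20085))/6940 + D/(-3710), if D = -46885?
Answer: 43297561/2574740 ≈ 16.816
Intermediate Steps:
(8916 - 1*(-20085))/6940 + D/(-3710) = (8916 - 1*(-20085))/6940 - 46885/(-3710) = (8916 + 20085)*(1/6940) - 46885*(-1/3710) = 29001*(1/6940) + 9377/742 = 29001/6940 + 9377/742 = 43297561/2574740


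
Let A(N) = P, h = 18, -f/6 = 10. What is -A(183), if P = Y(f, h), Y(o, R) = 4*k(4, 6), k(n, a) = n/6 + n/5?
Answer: -88/15 ≈ -5.8667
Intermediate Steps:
f = -60 (f = -6*10 = -60)
k(n, a) = 11*n/30 (k(n, a) = n*(1/6) + n*(1/5) = n/6 + n/5 = 11*n/30)
Y(o, R) = 88/15 (Y(o, R) = 4*((11/30)*4) = 4*(22/15) = 88/15)
P = 88/15 ≈ 5.8667
A(N) = 88/15
-A(183) = -1*88/15 = -88/15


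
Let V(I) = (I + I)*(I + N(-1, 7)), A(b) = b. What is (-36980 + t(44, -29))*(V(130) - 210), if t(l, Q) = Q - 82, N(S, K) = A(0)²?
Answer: -1245886690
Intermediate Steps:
N(S, K) = 0 (N(S, K) = 0² = 0)
t(l, Q) = -82 + Q
V(I) = 2*I² (V(I) = (I + I)*(I + 0) = (2*I)*I = 2*I²)
(-36980 + t(44, -29))*(V(130) - 210) = (-36980 + (-82 - 29))*(2*130² - 210) = (-36980 - 111)*(2*16900 - 210) = -37091*(33800 - 210) = -37091*33590 = -1245886690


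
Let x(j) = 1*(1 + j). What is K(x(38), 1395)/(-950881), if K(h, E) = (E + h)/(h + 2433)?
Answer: -239/391762972 ≈ -6.1006e-7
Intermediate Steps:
x(j) = 1 + j
K(h, E) = (E + h)/(2433 + h)
K(x(38), 1395)/(-950881) = ((1395 + (1 + 38))/(2433 + (1 + 38)))/(-950881) = ((1395 + 39)/(2433 + 39))*(-1/950881) = (1434/2472)*(-1/950881) = ((1/2472)*1434)*(-1/950881) = (239/412)*(-1/950881) = -239/391762972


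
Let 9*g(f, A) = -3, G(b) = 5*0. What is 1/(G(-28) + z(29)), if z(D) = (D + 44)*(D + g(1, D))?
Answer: 3/6278 ≈ 0.00047786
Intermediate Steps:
G(b) = 0
g(f, A) = -⅓ (g(f, A) = (⅑)*(-3) = -⅓)
z(D) = (44 + D)*(-⅓ + D) (z(D) = (D + 44)*(D - ⅓) = (44 + D)*(-⅓ + D))
1/(G(-28) + z(29)) = 1/(0 + (-44/3 + 29² + (131/3)*29)) = 1/(0 + (-44/3 + 841 + 3799/3)) = 1/(0 + 6278/3) = 1/(6278/3) = 3/6278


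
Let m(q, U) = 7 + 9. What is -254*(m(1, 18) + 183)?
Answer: -50546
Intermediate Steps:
m(q, U) = 16
-254*(m(1, 18) + 183) = -254*(16 + 183) = -254*199 = -50546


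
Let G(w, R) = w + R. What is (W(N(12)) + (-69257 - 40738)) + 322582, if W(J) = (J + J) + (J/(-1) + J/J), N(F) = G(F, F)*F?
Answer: 212876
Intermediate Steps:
G(w, R) = R + w
N(F) = 2*F² (N(F) = (F + F)*F = (2*F)*F = 2*F²)
W(J) = 1 + J (W(J) = 2*J + (J*(-1) + 1) = 2*J + (-J + 1) = 2*J + (1 - J) = 1 + J)
(W(N(12)) + (-69257 - 40738)) + 322582 = ((1 + 2*12²) + (-69257 - 40738)) + 322582 = ((1 + 2*144) - 109995) + 322582 = ((1 + 288) - 109995) + 322582 = (289 - 109995) + 322582 = -109706 + 322582 = 212876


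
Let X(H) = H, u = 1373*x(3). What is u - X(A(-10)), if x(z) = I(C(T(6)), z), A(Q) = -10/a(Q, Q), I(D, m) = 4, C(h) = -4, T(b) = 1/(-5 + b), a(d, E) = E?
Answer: 5491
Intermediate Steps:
A(Q) = -10/Q
x(z) = 4
u = 5492 (u = 1373*4 = 5492)
u - X(A(-10)) = 5492 - (-10)/(-10) = 5492 - (-10)*(-1)/10 = 5492 - 1*1 = 5492 - 1 = 5491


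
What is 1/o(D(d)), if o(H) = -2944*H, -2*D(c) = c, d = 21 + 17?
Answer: 1/55936 ≈ 1.7878e-5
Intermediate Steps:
d = 38
D(c) = -c/2
1/o(D(d)) = 1/(-(-1472)*38) = 1/(-2944*(-19)) = 1/55936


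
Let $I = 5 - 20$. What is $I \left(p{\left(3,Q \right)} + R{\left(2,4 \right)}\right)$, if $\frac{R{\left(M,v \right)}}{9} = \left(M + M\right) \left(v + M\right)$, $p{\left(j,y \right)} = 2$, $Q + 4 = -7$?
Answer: $-3270$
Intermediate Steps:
$Q = -11$ ($Q = -4 - 7 = -11$)
$I = -15$
$R{\left(M,v \right)} = 18 M \left(M + v\right)$ ($R{\left(M,v \right)} = 9 \left(M + M\right) \left(v + M\right) = 9 \cdot 2 M \left(M + v\right) = 18 M \left(M + v\right)$)
$I \left(p{\left(3,Q \right)} + R{\left(2,4 \right)}\right) = - 15 \left(2 + 18 \cdot 2 \left(2 + 4\right)\right) = - 15 \left(2 + 18 \cdot 2 \cdot 6\right) = - 15 \left(2 + 216\right) = \left(-15\right) 218 = -3270$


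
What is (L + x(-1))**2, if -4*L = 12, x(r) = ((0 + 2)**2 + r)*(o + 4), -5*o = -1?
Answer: 2304/25 ≈ 92.160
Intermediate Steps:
o = 1/5 (o = -1/5*(-1) = 1/5 ≈ 0.20000)
x(r) = 84/5 + 21*r/5 (x(r) = ((0 + 2)**2 + r)*(1/5 + 4) = (2**2 + r)*(21/5) = (4 + r)*(21/5) = 84/5 + 21*r/5)
L = -3 (L = -1/4*12 = -3)
(L + x(-1))**2 = (-3 + (84/5 + (21/5)*(-1)))**2 = (-3 + (84/5 - 21/5))**2 = (-3 + 63/5)**2 = (48/5)**2 = 2304/25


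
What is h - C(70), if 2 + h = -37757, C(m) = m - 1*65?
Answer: -37764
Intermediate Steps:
C(m) = -65 + m (C(m) = m - 65 = -65 + m)
h = -37759 (h = -2 - 37757 = -37759)
h - C(70) = -37759 - (-65 + 70) = -37759 - 1*5 = -37759 - 5 = -37764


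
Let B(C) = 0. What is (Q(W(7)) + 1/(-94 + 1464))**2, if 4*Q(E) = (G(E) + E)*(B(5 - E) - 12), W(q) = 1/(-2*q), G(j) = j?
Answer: 16949689/91968100 ≈ 0.18430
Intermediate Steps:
W(q) = -1/(2*q)
Q(E) = -6*E (Q(E) = ((E + E)*(0 - 12))/4 = ((2*E)*(-12))/4 = (-24*E)/4 = -6*E)
(Q(W(7)) + 1/(-94 + 1464))**2 = (-(-3)/7 + 1/(-94 + 1464))**2 = (-(-3)/7 + 1/1370)**2 = (-6*(-1/14) + 1/1370)**2 = (3/7 + 1/1370)**2 = (4117/9590)**2 = 16949689/91968100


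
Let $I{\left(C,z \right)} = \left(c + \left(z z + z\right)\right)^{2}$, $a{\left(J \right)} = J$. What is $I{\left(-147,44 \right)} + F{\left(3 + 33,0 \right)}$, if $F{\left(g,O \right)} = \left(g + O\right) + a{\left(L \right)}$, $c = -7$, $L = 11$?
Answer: $3892776$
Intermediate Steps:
$I{\left(C,z \right)} = \left(-7 + z + z^{2}\right)^{2}$ ($I{\left(C,z \right)} = \left(-7 + \left(z z + z\right)\right)^{2} = \left(-7 + \left(z^{2} + z\right)\right)^{2} = \left(-7 + \left(z + z^{2}\right)\right)^{2} = \left(-7 + z + z^{2}\right)^{2}$)
$F{\left(g,O \right)} = 11 + O + g$ ($F{\left(g,O \right)} = \left(g + O\right) + 11 = \left(O + g\right) + 11 = 11 + O + g$)
$I{\left(-147,44 \right)} + F{\left(3 + 33,0 \right)} = \left(-7 + 44 + 44^{2}\right)^{2} + \left(11 + 0 + \left(3 + 33\right)\right) = \left(-7 + 44 + 1936\right)^{2} + \left(11 + 0 + 36\right) = 1973^{2} + 47 = 3892729 + 47 = 3892776$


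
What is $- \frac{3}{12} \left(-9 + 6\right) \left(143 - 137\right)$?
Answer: $\frac{9}{2} \approx 4.5$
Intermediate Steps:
$- \frac{3}{12} \left(-9 + 6\right) \left(143 - 137\right) = \left(-3\right) \frac{1}{12} \left(-3\right) 6 = \left(- \frac{1}{4}\right) \left(-3\right) 6 = \frac{3}{4} \cdot 6 = \frac{9}{2}$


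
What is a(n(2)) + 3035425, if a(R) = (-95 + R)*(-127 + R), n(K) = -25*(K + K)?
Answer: 3079690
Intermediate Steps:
n(K) = -50*K
a(R) = (-127 + R)*(-95 + R)
a(n(2)) + 3035425 = (12065 + (-50*2)² - (-11100)*2) + 3035425 = (12065 + (-100)² - 222*(-100)) + 3035425 = (12065 + 10000 + 22200) + 3035425 = 44265 + 3035425 = 3079690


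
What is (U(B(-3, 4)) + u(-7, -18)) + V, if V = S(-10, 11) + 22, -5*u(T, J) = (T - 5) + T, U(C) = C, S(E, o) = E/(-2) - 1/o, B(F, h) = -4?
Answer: 1469/55 ≈ 26.709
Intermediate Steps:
S(E, o) = -1/o - E/2 (S(E, o) = E*(-½) - 1/o = -E/2 - 1/o = -1/o - E/2)
u(T, J) = 1 - 2*T/5 (u(T, J) = -((T - 5) + T)/5 = -((-5 + T) + T)/5 = -(-5 + 2*T)/5 = 1 - 2*T/5)
V = 296/11 (V = (-1/11 - ½*(-10)) + 22 = (-1*1/11 + 5) + 22 = (-1/11 + 5) + 22 = 54/11 + 22 = 296/11 ≈ 26.909)
(U(B(-3, 4)) + u(-7, -18)) + V = (-4 + (1 - ⅖*(-7))) + 296/11 = (-4 + (1 + 14/5)) + 296/11 = (-4 + 19/5) + 296/11 = -⅕ + 296/11 = 1469/55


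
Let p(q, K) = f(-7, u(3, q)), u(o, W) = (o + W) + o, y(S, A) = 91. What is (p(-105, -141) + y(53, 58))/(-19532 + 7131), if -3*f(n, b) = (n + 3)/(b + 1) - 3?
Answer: -13522/1822947 ≈ -0.0074177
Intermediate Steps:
u(o, W) = W + 2*o (u(o, W) = (W + o) + o = W + 2*o)
f(n, b) = 1 - (3 + n)/(3*(1 + b)) (f(n, b) = -((n + 3)/(b + 1) - 3)/3 = -((3 + n)/(1 + b) - 3)/3 = -(-3 + (3 + n)/(1 + b))/3 = 1 - (3 + n)/(3*(1 + b)))
p(q, K) = (25/3 + q)/(7 + q) (p(q, K) = ((q + 2*3) - 1/3*(-7))/(1 + (q + 2*3)) = ((q + 6) + 7/3)/(1 + (q + 6)) = ((6 + q) + 7/3)/(1 + (6 + q)) = (25/3 + q)/(7 + q))
(p(-105, -141) + y(53, 58))/(-19532 + 7131) = ((25/3 - 105)/(7 - 105) + 91)/(-19532 + 7131) = (-290/3/(-98) + 91)/(-12401) = (-1/98*(-290/3) + 91)*(-1/12401) = (145/147 + 91)*(-1/12401) = (13522/147)*(-1/12401) = -13522/1822947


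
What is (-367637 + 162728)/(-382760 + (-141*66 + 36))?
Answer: 204909/392030 ≈ 0.52269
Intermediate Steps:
(-367637 + 162728)/(-382760 + (-141*66 + 36)) = -204909/(-382760 + (-9306 + 36)) = -204909/(-382760 - 9270) = -204909/(-392030) = -204909*(-1/392030) = 204909/392030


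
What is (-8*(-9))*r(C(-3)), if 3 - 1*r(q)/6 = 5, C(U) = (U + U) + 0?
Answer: -864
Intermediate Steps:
C(U) = 2*U (C(U) = 2*U + 0 = 2*U)
r(q) = -12 (r(q) = 18 - 6*5 = 18 - 30 = -12)
(-8*(-9))*r(C(-3)) = -8*(-9)*(-12) = 72*(-12) = -864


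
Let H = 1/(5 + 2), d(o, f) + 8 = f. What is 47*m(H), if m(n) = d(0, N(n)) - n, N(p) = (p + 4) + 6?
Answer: 94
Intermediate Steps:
N(p) = 10 + p (N(p) = (4 + p) + 6 = 10 + p)
d(o, f) = -8 + f
H = ⅐ (H = 1/7 = ⅐ ≈ 0.14286)
m(n) = 2 (m(n) = (-8 + (10 + n)) - n = (2 + n) - n = 2)
47*m(H) = 47*2 = 94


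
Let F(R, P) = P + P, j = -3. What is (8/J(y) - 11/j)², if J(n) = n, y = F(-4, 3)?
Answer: 25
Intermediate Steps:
F(R, P) = 2*P
y = 6 (y = 2*3 = 6)
(8/J(y) - 11/j)² = (8/6 - 11/(-3))² = (8*(⅙) - 11*(-⅓))² = (4/3 + 11/3)² = 5² = 25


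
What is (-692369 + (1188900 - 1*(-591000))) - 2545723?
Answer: -1458192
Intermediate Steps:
(-692369 + (1188900 - 1*(-591000))) - 2545723 = (-692369 + (1188900 + 591000)) - 2545723 = (-692369 + 1779900) - 2545723 = 1087531 - 2545723 = -1458192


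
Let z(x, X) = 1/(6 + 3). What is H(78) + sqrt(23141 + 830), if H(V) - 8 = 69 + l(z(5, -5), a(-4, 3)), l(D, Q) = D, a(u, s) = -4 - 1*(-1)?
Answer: 694/9 + sqrt(23971) ≈ 231.94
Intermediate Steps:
z(x, X) = 1/9
a(u, s) = -3 (a(u, s) = -4 + 1 = -3)
H(V) = 694/9 (H(V) = 8 + (69 + 1/9) = 8 + 622/9 = 694/9)
H(78) + sqrt(23141 + 830) = 694/9 + sqrt(23141 + 830) = 694/9 + sqrt(23971)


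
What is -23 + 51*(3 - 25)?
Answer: -1145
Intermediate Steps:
-23 + 51*(3 - 25) = -23 + 51*(-22) = -23 - 1122 = -1145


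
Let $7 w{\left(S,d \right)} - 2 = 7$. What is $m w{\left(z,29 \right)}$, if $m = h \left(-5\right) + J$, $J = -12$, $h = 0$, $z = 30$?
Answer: $- \frac{108}{7} \approx -15.429$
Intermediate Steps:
$w{\left(S,d \right)} = \frac{9}{7}$ ($w{\left(S,d \right)} = \frac{2}{7} + \frac{1}{7} \cdot 7 = \frac{2}{7} + 1 = \frac{9}{7}$)
$m = -12$ ($m = 0 \left(-5\right) - 12 = 0 - 12 = -12$)
$m w{\left(z,29 \right)} = \left(-12\right) \frac{9}{7} = - \frac{108}{7}$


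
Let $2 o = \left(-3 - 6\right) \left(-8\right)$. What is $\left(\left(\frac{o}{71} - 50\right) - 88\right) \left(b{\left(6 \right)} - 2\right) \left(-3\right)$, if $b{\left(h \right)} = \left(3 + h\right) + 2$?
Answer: $\frac{263574}{71} \approx 3712.3$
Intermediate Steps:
$o = 36$ ($o = \frac{\left(-3 - 6\right) \left(-8\right)}{2} = \frac{\left(-9\right) \left(-8\right)}{2} = \frac{1}{2} \cdot 72 = 36$)
$b{\left(h \right)} = 5 + h$
$\left(\left(\frac{o}{71} - 50\right) - 88\right) \left(b{\left(6 \right)} - 2\right) \left(-3\right) = \left(\left(\frac{36}{71} - 50\right) - 88\right) \left(\left(5 + 6\right) - 2\right) \left(-3\right) = \left(\left(36 \cdot \frac{1}{71} - 50\right) - 88\right) \left(11 - 2\right) \left(-3\right) = \left(\left(\frac{36}{71} - 50\right) - 88\right) 9 \left(-3\right) = \left(- \frac{3514}{71} - 88\right) \left(-27\right) = \left(- \frac{9762}{71}\right) \left(-27\right) = \frac{263574}{71}$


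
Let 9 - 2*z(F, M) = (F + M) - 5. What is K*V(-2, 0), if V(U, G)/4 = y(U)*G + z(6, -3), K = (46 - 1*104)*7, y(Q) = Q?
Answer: -8932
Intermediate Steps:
z(F, M) = 7 - F/2 - M/2 (z(F, M) = 9/2 - ((F + M) - 5)/2 = 9/2 - (-5 + F + M)/2 = 9/2 + (5/2 - F/2 - M/2) = 7 - F/2 - M/2)
K = -406 (K = (46 - 104)*7 = -58*7 = -406)
V(U, G) = 22 + 4*G*U (V(U, G) = 4*(U*G + (7 - ½*6 - ½*(-3))) = 4*(G*U + (7 - 3 + 3/2)) = 4*(G*U + 11/2) = 4*(11/2 + G*U) = 22 + 4*G*U)
K*V(-2, 0) = -406*(22 + 4*0*(-2)) = -406*(22 + 0) = -406*22 = -8932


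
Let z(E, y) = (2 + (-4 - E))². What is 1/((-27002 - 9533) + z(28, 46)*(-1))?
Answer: -1/37435 ≈ -2.6713e-5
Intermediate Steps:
z(E, y) = (-2 - E)²
1/((-27002 - 9533) + z(28, 46)*(-1)) = 1/((-27002 - 9533) + (2 + 28)²*(-1)) = 1/(-36535 + 30²*(-1)) = 1/(-36535 + 900*(-1)) = 1/(-36535 - 900) = 1/(-37435) = -1/37435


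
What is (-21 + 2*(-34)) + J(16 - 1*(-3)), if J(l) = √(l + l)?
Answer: -89 + √38 ≈ -82.836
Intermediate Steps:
J(l) = √2*√l (J(l) = √(2*l) = √2*√l)
(-21 + 2*(-34)) + J(16 - 1*(-3)) = (-21 + 2*(-34)) + √2*√(16 - 1*(-3)) = (-21 - 68) + √2*√(16 + 3) = -89 + √2*√19 = -89 + √38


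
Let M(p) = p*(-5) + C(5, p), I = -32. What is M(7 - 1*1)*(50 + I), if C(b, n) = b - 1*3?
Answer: -504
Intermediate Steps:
C(b, n) = -3 + b (C(b, n) = b - 3 = -3 + b)
M(p) = 2 - 5*p (M(p) = p*(-5) + (-3 + 5) = -5*p + 2 = 2 - 5*p)
M(7 - 1*1)*(50 + I) = (2 - 5*(7 - 1*1))*(50 - 32) = (2 - 5*(7 - 1))*18 = (2 - 5*6)*18 = (2 - 30)*18 = -28*18 = -504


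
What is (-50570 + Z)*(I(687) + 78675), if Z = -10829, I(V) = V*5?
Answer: -5041471890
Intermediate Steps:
I(V) = 5*V
(-50570 + Z)*(I(687) + 78675) = (-50570 - 10829)*(5*687 + 78675) = -61399*(3435 + 78675) = -61399*82110 = -5041471890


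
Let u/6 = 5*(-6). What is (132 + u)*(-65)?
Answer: 3120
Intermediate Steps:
u = -180 (u = 6*(5*(-6)) = 6*(-30) = -180)
(132 + u)*(-65) = (132 - 180)*(-65) = -48*(-65) = 3120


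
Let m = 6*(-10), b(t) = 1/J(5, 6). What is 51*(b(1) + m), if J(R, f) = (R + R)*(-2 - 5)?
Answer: -214251/70 ≈ -3060.7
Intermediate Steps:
J(R, f) = -14*R (J(R, f) = (2*R)*(-7) = -14*R)
b(t) = -1/70 (b(t) = 1/(-14*5) = 1/(-70) = -1/70)
m = -60
51*(b(1) + m) = 51*(-1/70 - 60) = 51*(-4201/70) = -214251/70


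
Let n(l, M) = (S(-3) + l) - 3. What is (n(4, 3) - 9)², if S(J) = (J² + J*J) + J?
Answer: 49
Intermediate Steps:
S(J) = J + 2*J² (S(J) = (J² + J²) + J = 2*J² + J = J + 2*J²)
n(l, M) = 12 + l (n(l, M) = (-3*(1 + 2*(-3)) + l) - 3 = (-3*(1 - 6) + l) - 3 = (-3*(-5) + l) - 3 = (15 + l) - 3 = 12 + l)
(n(4, 3) - 9)² = ((12 + 4) - 9)² = (16 - 9)² = 7² = 49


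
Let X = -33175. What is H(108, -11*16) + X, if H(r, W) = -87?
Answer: -33262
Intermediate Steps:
H(108, -11*16) + X = -87 - 33175 = -33262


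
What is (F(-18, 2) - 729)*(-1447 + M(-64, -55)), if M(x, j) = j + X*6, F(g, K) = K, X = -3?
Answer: 1105040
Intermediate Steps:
M(x, j) = -18 + j (M(x, j) = j - 3*6 = j - 18 = -18 + j)
(F(-18, 2) - 729)*(-1447 + M(-64, -55)) = (2 - 729)*(-1447 + (-18 - 55)) = -727*(-1447 - 73) = -727*(-1520) = 1105040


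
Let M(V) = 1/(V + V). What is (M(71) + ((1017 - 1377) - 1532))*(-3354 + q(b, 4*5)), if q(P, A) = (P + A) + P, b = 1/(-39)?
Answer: 17466856282/2769 ≈ 6.3080e+6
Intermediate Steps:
b = -1/39 ≈ -0.025641
M(V) = 1/(2*V)
q(P, A) = A + 2*P (q(P, A) = (A + P) + P = A + 2*P)
(M(71) + ((1017 - 1377) - 1532))*(-3354 + q(b, 4*5)) = ((½)/71 + ((1017 - 1377) - 1532))*(-3354 + (4*5 + 2*(-1/39))) = ((½)*(1/71) + (-360 - 1532))*(-3354 + (20 - 2/39)) = (1/142 - 1892)*(-3354 + 778/39) = -268663/142*(-130028/39) = 17466856282/2769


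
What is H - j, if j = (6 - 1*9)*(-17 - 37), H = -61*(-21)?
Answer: 1119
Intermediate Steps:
H = 1281
j = 162 (j = (6 - 9)*(-54) = -3*(-54) = 162)
H - j = 1281 - 1*162 = 1281 - 162 = 1119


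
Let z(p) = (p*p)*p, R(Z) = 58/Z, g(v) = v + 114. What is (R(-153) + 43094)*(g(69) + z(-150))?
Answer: -7417087307236/51 ≈ -1.4543e+11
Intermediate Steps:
g(v) = 114 + v
z(p) = p³ (z(p) = p²*p = p³)
(R(-153) + 43094)*(g(69) + z(-150)) = (58/(-153) + 43094)*((114 + 69) + (-150)³) = (58*(-1/153) + 43094)*(183 - 3375000) = (-58/153 + 43094)*(-3374817) = (6593324/153)*(-3374817) = -7417087307236/51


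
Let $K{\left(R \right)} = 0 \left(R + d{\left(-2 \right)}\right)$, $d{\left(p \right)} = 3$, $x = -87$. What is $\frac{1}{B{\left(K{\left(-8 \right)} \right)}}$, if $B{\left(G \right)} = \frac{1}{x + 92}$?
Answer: $5$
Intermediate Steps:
$K{\left(R \right)} = 0$ ($K{\left(R \right)} = 0 \left(R + 3\right) = 0 \left(3 + R\right) = 0$)
$B{\left(G \right)} = \frac{1}{5}$ ($B{\left(G \right)} = \frac{1}{-87 + 92} = \frac{1}{5}$)
$\frac{1}{B{\left(K{\left(-8 \right)} \right)}} = \frac{1}{\frac{1}{5}} = 5$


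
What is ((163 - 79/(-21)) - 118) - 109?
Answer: -1265/21 ≈ -60.238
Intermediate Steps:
((163 - 79/(-21)) - 118) - 109 = ((163 - 79*(-1/21)) - 118) - 109 = ((163 + 79/21) - 118) - 109 = (3502/21 - 118) - 109 = 1024/21 - 109 = -1265/21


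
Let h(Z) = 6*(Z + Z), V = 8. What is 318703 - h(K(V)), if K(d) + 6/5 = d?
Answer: 1593107/5 ≈ 3.1862e+5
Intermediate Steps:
K(d) = -6/5 + d
h(Z) = 12*Z (h(Z) = 6*(2*Z) = 12*Z)
318703 - h(K(V)) = 318703 - 12*(-6/5 + 8) = 318703 - 12*34/5 = 318703 - 1*408/5 = 318703 - 408/5 = 1593107/5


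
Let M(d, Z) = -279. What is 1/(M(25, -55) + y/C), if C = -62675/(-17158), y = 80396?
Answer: 2725/59215141 ≈ 4.6019e-5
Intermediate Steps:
C = 2725/746 (C = -62675*(-1/17158) = 2725/746 ≈ 3.6528)
1/(M(25, -55) + y/C) = 1/(-279 + 80396/(2725/746)) = 1/(-279 + 80396*(746/2725)) = 1/(-279 + 59975416/2725) = 1/(59215141/2725) = 2725/59215141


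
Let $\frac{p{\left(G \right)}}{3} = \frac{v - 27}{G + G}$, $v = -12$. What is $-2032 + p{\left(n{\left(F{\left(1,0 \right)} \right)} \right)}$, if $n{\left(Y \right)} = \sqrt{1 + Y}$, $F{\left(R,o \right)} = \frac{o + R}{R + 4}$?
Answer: $-2032 - \frac{39 \sqrt{30}}{4} \approx -2085.4$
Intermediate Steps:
$F{\left(R,o \right)} = \frac{R + o}{4 + R}$
$p{\left(G \right)} = - \frac{117}{2 G}$ ($p{\left(G \right)} = 3 \frac{-12 - 27}{G + G} = 3 \left(- \frac{39}{2 G}\right) = - \frac{117}{2 G}$)
$-2032 + p{\left(n{\left(F{\left(1,0 \right)} \right)} \right)} = -2032 - \frac{117}{2 \sqrt{1 + \frac{1 + 0}{4 + 1}}} = -2032 - \frac{117}{2 \sqrt{1 + \frac{1}{5} \cdot 1}} = -2032 - \frac{117}{2 \sqrt{1 + \frac{1}{5}}} = -2032 - \frac{117}{2 \sqrt{\frac{6}{5}}} = -2032 - \frac{117}{2 \frac{\sqrt{30}}{5}} = -2032 - \frac{117 \frac{\sqrt{30}}{6}}{2} = -2032 - \frac{39 \sqrt{30}}{4}$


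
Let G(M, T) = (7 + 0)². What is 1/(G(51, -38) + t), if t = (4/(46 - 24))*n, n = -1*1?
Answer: 11/537 ≈ 0.020484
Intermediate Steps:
G(M, T) = 49 (G(M, T) = 7² = 49)
n = -1
t = -2/11 (t = (4/(46 - 24))*(-1) = (4/22)*(-1) = (4*(1/22))*(-1) = (2/11)*(-1) = -2/11 ≈ -0.18182)
1/(G(51, -38) + t) = 1/(49 - 2/11) = 1/(537/11) = 11/537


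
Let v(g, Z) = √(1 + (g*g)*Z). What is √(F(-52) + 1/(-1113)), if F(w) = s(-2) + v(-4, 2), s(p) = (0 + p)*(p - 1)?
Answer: √(7431501 + 1238769*√33)/1113 ≈ 3.4269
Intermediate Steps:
v(g, Z) = √(1 + Z*g²) (v(g, Z) = √(1 + g²*Z) = √(1 + Z*g²))
s(p) = p*(-1 + p)
F(w) = 6 + √33 (F(w) = -2*(-1 - 2) + √(1 + 2*(-4)²) = -2*(-3) + √(1 + 2*16) = 6 + √(1 + 32) = 6 + √33)
√(F(-52) + 1/(-1113)) = √((6 + √33) + 1/(-1113)) = √((6 + √33) - 1/1113) = √(6677/1113 + √33)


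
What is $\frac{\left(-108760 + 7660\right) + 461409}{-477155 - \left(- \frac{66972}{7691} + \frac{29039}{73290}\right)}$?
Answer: $- \frac{203096595477510}{268954891366519} \approx -0.75513$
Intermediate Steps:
$\frac{\left(-108760 + 7660\right) + 461409}{-477155 - \left(- \frac{66972}{7691} + \frac{29039}{73290}\right)} = \frac{-101100 + 461409}{-477155 - - \frac{4685038931}{563673390}} = \frac{360309}{-477155 + \left(- \frac{29039}{73290} + \frac{66972}{7691}\right)} = \frac{360309}{-477155 + \frac{4685038931}{563673390}} = \frac{360309}{- \frac{268954891366519}{563673390}} = 360309 \left(- \frac{563673390}{268954891366519}\right) = - \frac{203096595477510}{268954891366519}$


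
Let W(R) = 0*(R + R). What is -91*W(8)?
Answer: 0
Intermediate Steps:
W(R) = 0 (W(R) = 0*(2*R) = 0)
-91*W(8) = -91*0 = 0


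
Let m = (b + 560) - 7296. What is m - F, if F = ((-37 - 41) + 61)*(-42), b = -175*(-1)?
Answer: -7275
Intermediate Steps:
b = 175
F = 714 (F = (-78 + 61)*(-42) = -17*(-42) = 714)
m = -6561 (m = (175 + 560) - 7296 = 735 - 7296 = -6561)
m - F = -6561 - 1*714 = -6561 - 714 = -7275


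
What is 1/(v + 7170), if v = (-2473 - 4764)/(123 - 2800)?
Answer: 2677/19201327 ≈ 0.00013942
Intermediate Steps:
v = 7237/2677 (v = -7237/(-2677) = -7237*(-1/2677) = 7237/2677 ≈ 2.7034)
1/(v + 7170) = 1/(7237/2677 + 7170) = 1/(19201327/2677) = 2677/19201327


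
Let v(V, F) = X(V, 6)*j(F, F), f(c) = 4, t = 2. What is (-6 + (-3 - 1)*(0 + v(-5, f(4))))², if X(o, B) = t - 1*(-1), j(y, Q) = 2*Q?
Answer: 10404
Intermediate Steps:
X(o, B) = 3 (X(o, B) = 2 - 1*(-1) = 2 + 1 = 3)
v(V, F) = 6*F (v(V, F) = 3*(2*F) = 6*F)
(-6 + (-3 - 1)*(0 + v(-5, f(4))))² = (-6 + (-3 - 1)*(0 + 6*4))² = (-6 - 4*(0 + 24))² = (-6 - 4*24)² = (-6 - 96)² = (-102)² = 10404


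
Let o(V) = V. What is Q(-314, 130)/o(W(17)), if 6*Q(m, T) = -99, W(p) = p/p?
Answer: -33/2 ≈ -16.500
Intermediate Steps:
W(p) = 1
Q(m, T) = -33/2 (Q(m, T) = (⅙)*(-99) = -33/2)
Q(-314, 130)/o(W(17)) = -33/2/1 = -33/2*1 = -33/2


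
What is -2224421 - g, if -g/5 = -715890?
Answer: -5803871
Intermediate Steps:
g = 3579450 (g = -5*(-715890) = 3579450)
-2224421 - g = -2224421 - 1*3579450 = -2224421 - 3579450 = -5803871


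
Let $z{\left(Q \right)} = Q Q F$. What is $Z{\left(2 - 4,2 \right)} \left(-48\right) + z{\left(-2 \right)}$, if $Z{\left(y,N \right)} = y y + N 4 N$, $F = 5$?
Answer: $-940$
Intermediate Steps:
$z{\left(Q \right)} = 5 Q^{2}$ ($z{\left(Q \right)} = Q Q 5 = Q^{2} \cdot 5 = 5 Q^{2}$)
$Z{\left(y,N \right)} = y^{2} + 4 N^{2}$ ($Z{\left(y,N \right)} = y^{2} + 4 N N = y^{2} + 4 N^{2}$)
$Z{\left(2 - 4,2 \right)} \left(-48\right) + z{\left(-2 \right)} = \left(\left(2 - 4\right)^{2} + 4 \cdot 2^{2}\right) \left(-48\right) + 5 \left(-2\right)^{2} = \left(\left(-2\right)^{2} + 4 \cdot 4\right) \left(-48\right) + 5 \cdot 4 = \left(4 + 16\right) \left(-48\right) + 20 = 20 \left(-48\right) + 20 = -960 + 20 = -940$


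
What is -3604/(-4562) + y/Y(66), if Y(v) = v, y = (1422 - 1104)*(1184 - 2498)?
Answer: -158833580/25091 ≈ -6330.3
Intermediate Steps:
y = -417852 (y = 318*(-1314) = -417852)
-3604/(-4562) + y/Y(66) = -3604/(-4562) - 417852/66 = -3604*(-1/4562) - 417852*1/66 = 1802/2281 - 69642/11 = -158833580/25091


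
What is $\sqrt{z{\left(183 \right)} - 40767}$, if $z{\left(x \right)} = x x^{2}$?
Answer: $2 \sqrt{1521930} \approx 2467.3$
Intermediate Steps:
$z{\left(x \right)} = x^{3}$
$\sqrt{z{\left(183 \right)} - 40767} = \sqrt{183^{3} - 40767} = \sqrt{6128487 - 40767} = \sqrt{6087720} = 2 \sqrt{1521930}$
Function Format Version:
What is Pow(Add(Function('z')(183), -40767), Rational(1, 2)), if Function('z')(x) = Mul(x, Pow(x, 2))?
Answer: Mul(2, Pow(1521930, Rational(1, 2))) ≈ 2467.3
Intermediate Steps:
Function('z')(x) = Pow(x, 3)
Pow(Add(Function('z')(183), -40767), Rational(1, 2)) = Pow(Add(Pow(183, 3), -40767), Rational(1, 2)) = Pow(Add(6128487, -40767), Rational(1, 2)) = Pow(6087720, Rational(1, 2)) = Mul(2, Pow(1521930, Rational(1, 2)))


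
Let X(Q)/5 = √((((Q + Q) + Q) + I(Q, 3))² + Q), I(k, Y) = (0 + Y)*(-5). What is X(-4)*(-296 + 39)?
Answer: -6425*√29 ≈ -34600.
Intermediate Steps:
I(k, Y) = -5*Y (I(k, Y) = Y*(-5) = -5*Y)
X(Q) = 5*√(Q + (-15 + 3*Q)²) (X(Q) = 5*√((((Q + Q) + Q) - 5*3)² + Q) = 5*√(((2*Q + Q) - 15)² + Q) = 5*√((3*Q - 15)² + Q) = 5*√((-15 + 3*Q)² + Q) = 5*√(Q + (-15 + 3*Q)²))
X(-4)*(-296 + 39) = (5*√(-4 + 9*(-5 - 4)²))*(-296 + 39) = (5*√(-4 + 9*(-9)²))*(-257) = (5*√(-4 + 9*81))*(-257) = (5*√(-4 + 729))*(-257) = (5*√725)*(-257) = (5*(5*√29))*(-257) = (25*√29)*(-257) = -6425*√29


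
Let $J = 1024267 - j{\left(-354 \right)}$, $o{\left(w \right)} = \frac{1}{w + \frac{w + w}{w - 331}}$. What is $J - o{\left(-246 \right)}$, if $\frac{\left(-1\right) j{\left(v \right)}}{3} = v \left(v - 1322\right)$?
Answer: $\frac{396651120127}{141450} \approx 2.8042 \cdot 10^{6}$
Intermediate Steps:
$o{\left(w \right)} = \frac{1}{w + \frac{2 w}{-331 + w}}$
$j{\left(v \right)} = - 3 v \left(-1322 + v\right)$ ($j{\left(v \right)} = - 3 v \left(v - 1322\right) = - 3 v \left(-1322 + v\right)$)
$J = 2804179$ ($J = 1024267 - 3 \left(-354\right) \left(1322 - -354\right) = 1024267 - 3 \left(-354\right) \left(1322 + 354\right) = 1024267 - 3 \left(-354\right) 1676 = 1024267 - -1779912 = 1024267 + 1779912 = 2804179$)
$J - o{\left(-246 \right)} = 2804179 - \frac{-331 - 246}{\left(-246\right) \left(-329 - 246\right)} = 2804179 - \left(- \frac{1}{246}\right) \frac{1}{-575} \left(-577\right) = 2804179 - \left(- \frac{1}{246}\right) \left(- \frac{1}{575}\right) \left(-577\right) = 2804179 - - \frac{577}{141450} = 2804179 + \frac{577}{141450} = \frac{396651120127}{141450}$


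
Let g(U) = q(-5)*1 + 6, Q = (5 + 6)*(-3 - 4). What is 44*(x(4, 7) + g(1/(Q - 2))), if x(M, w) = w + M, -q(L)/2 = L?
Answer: 1188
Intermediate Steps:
q(L) = -2*L
Q = -77 (Q = 11*(-7) = -77)
x(M, w) = M + w
g(U) = 16 (g(U) = -2*(-5)*1 + 6 = 10*1 + 6 = 10 + 6 = 16)
44*(x(4, 7) + g(1/(Q - 2))) = 44*((4 + 7) + 16) = 44*(11 + 16) = 44*27 = 1188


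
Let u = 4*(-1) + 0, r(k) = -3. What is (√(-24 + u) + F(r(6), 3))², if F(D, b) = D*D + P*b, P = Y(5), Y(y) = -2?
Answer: -19 + 12*I*√7 ≈ -19.0 + 31.749*I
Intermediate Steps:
P = -2
F(D, b) = D² - 2*b (F(D, b) = D*D - 2*b = D² - 2*b)
u = -4 (u = -4 + 0 = -4)
(√(-24 + u) + F(r(6), 3))² = (√(-24 - 4) + ((-3)² - 2*3))² = (√(-28) + (9 - 6))² = (2*I*√7 + 3)² = (3 + 2*I*√7)²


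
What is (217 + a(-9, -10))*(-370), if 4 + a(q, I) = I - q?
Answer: -78440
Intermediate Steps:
a(q, I) = -4 + I - q (a(q, I) = -4 + (I - q) = -4 + I - q)
(217 + a(-9, -10))*(-370) = (217 + (-4 - 10 - 1*(-9)))*(-370) = (217 + (-4 - 10 + 9))*(-370) = (217 - 5)*(-370) = 212*(-370) = -78440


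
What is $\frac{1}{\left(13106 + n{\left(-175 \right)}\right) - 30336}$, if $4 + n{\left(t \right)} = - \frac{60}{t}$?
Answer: $- \frac{35}{603178} \approx -5.8026 \cdot 10^{-5}$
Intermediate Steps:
$n{\left(t \right)} = -4 - \frac{60}{t}$
$\frac{1}{\left(13106 + n{\left(-175 \right)}\right) - 30336} = \frac{1}{\left(13106 - \left(4 + \frac{60}{-175}\right)\right) - 30336} = \frac{1}{\left(13106 - \frac{128}{35}\right) - 30336} = \frac{1}{\frac{458582}{35} - 30336} = \frac{1}{- \frac{603178}{35}} = - \frac{35}{603178}$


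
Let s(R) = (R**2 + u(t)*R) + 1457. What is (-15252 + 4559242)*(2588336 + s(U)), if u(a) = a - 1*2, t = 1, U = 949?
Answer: 15856003185550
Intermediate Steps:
u(a) = -2 + a (u(a) = a - 2 = -2 + a)
s(R) = 1457 + R**2 - R (s(R) = (R**2 + (-2 + 1)*R) + 1457 = (R**2 - R) + 1457 = 1457 + R**2 - R)
(-15252 + 4559242)*(2588336 + s(U)) = (-15252 + 4559242)*(2588336 + (1457 + 949**2 - 1*949)) = 4543990*(2588336 + (1457 + 900601 - 949)) = 4543990*(2588336 + 901109) = 4543990*3489445 = 15856003185550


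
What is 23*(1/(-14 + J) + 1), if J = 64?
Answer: 1173/50 ≈ 23.460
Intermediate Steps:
23*(1/(-14 + J) + 1) = 23*(1/(-14 + 64) + 1) = 23*(1/50 + 1) = 23*(51/50) = 1173/50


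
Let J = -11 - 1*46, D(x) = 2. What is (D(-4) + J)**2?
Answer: 3025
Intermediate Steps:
J = -57 (J = -11 - 46 = -57)
(D(-4) + J)**2 = (2 - 57)**2 = (-55)**2 = 3025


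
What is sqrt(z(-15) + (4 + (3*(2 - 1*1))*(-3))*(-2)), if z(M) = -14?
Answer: 2*I ≈ 2.0*I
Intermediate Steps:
sqrt(z(-15) + (4 + (3*(2 - 1*1))*(-3))*(-2)) = sqrt(-14 + (4 + (3*(2 - 1*1))*(-3))*(-2)) = sqrt(-14 + (4 + (3*(2 - 1))*(-3))*(-2)) = sqrt(-14 + (4 + (3*1)*(-3))*(-2)) = sqrt(-14 + (4 + 3*(-3))*(-2)) = sqrt(-14 + (4 - 9)*(-2)) = sqrt(-14 - 5*(-2)) = sqrt(-14 + 10) = sqrt(-4) = 2*I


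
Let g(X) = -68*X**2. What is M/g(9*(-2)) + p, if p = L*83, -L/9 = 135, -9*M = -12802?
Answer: -9998183081/99144 ≈ -1.0085e+5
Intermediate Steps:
M = 12802/9 (M = -1/9*(-12802) = 12802/9 ≈ 1422.4)
L = -1215 (L = -9*135 = -1215)
p = -100845 (p = -1215*83 = -100845)
M/g(9*(-2)) + p = 12802/(9*((-68*(9*(-2))**2))) - 100845 = 12802/(9*((-68*(-18)**2))) - 100845 = 12802/(9*((-68*324))) - 100845 = (12802/9)/(-22032) - 100845 = (12802/9)*(-1/22032) - 100845 = -6401/99144 - 100845 = -9998183081/99144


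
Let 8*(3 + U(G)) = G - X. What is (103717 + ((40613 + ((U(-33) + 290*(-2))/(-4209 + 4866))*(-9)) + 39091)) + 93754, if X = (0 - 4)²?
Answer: 161874913/584 ≈ 2.7718e+5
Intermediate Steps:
X = 16 (X = (-4)² = 16)
U(G) = -5 + G/8 (U(G) = -3 + (G - 1*16)/8 = -3 + (G - 16)/8 = -3 + (-16 + G)/8 = -3 + (-2 + G/8) = -5 + G/8)
(103717 + ((40613 + ((U(-33) + 290*(-2))/(-4209 + 4866))*(-9)) + 39091)) + 93754 = (103717 + ((40613 + (((-5 + (⅛)*(-33)) + 290*(-2))/(-4209 + 4866))*(-9)) + 39091)) + 93754 = (103717 + ((40613 + (((-5 - 33/8) - 580)/657)*(-9)) + 39091)) + 93754 = (103717 + ((40613 + ((-73/8 - 580)*(1/657))*(-9)) + 39091)) + 93754 = (103717 + ((40613 - 4713/8*1/657*(-9)) + 39091)) + 93754 = (103717 + ((40613 - 1571/1752*(-9)) + 39091)) + 93754 = (103717 + ((40613 + 4713/584) + 39091)) + 93754 = (103717 + (23722705/584 + 39091)) + 93754 = (103717 + 46551849/584) + 93754 = 107122577/584 + 93754 = 161874913/584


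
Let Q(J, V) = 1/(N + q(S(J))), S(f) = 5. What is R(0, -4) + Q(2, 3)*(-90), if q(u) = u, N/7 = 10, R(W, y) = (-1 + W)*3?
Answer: -21/5 ≈ -4.2000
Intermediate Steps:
R(W, y) = -3 + 3*W
N = 70 (N = 7*10 = 70)
Q(J, V) = 1/75 (Q(J, V) = 1/(70 + 5) = 1/75)
R(0, -4) + Q(2, 3)*(-90) = (-3 + 3*0) + (1/75)*(-90) = (-3 + 0) - 6/5 = -3 - 6/5 = -21/5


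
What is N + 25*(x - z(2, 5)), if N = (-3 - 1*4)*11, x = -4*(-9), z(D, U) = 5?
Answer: 698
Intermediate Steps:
x = 36
N = -77 (N = (-3 - 4)*11 = -7*11 = -77)
N + 25*(x - z(2, 5)) = -77 + 25*(36 - 1*5) = -77 + 25*(36 - 5) = -77 + 25*31 = -77 + 775 = 698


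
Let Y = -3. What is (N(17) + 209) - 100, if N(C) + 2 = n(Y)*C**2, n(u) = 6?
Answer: 1841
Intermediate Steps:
N(C) = -2 + 6*C**2
(N(17) + 209) - 100 = ((-2 + 6*17**2) + 209) - 100 = ((-2 + 6*289) + 209) - 100 = ((-2 + 1734) + 209) - 100 = (1732 + 209) - 100 = 1941 - 100 = 1841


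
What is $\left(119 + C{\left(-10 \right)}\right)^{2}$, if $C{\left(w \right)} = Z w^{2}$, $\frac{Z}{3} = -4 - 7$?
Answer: $10118761$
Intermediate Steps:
$Z = -33$ ($Z = 3 \left(-4 - 7\right) = 3 \left(-11\right) = -33$)
$C{\left(w \right)} = - 33 w^{2}$
$\left(119 + C{\left(-10 \right)}\right)^{2} = \left(119 - 33 \left(-10\right)^{2}\right)^{2} = \left(119 - 3300\right)^{2} = \left(-3181\right)^{2} = 10118761$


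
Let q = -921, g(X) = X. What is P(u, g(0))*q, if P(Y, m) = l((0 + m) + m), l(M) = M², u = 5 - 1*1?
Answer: 0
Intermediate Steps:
u = 4 (u = 5 - 1 = 4)
P(Y, m) = 4*m² (P(Y, m) = ((0 + m) + m)² = (m + m)² = (2*m)² = 4*m²)
P(u, g(0))*q = (4*0²)*(-921) = (4*0)*(-921) = 0*(-921) = 0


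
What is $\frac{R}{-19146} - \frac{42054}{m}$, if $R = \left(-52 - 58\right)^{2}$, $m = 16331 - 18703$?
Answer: $\frac{194116171}{11353578} \approx 17.097$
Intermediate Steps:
$m = -2372$
$R = 12100$ ($R = \left(-110\right)^{2} = 12100$)
$\frac{R}{-19146} - \frac{42054}{m} = \frac{12100}{-19146} - \frac{42054}{-2372} = 12100 \left(- \frac{1}{19146}\right) - - \frac{21027}{1186} = - \frac{6050}{9573} + \frac{21027}{1186} = \frac{194116171}{11353578}$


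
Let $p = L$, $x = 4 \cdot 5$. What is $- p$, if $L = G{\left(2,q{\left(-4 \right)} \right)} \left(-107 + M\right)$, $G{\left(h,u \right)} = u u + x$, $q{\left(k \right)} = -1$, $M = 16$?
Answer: $1911$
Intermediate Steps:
$x = 20$
$G{\left(h,u \right)} = 20 + u^{2}$ ($G{\left(h,u \right)} = u u + 20 = u^{2} + 20 = 20 + u^{2}$)
$L = -1911$ ($L = \left(20 + \left(-1\right)^{2}\right) \left(-107 + 16\right) = \left(20 + 1\right) \left(-91\right) = 21 \left(-91\right) = -1911$)
$p = -1911$
$- p = \left(-1\right) \left(-1911\right) = 1911$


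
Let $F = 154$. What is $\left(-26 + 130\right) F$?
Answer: $16016$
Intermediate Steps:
$\left(-26 + 130\right) F = \left(-26 + 130\right) 154 = 104 \cdot 154 = 16016$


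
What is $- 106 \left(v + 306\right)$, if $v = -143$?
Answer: $-17278$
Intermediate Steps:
$- 106 \left(v + 306\right) = - 106 \left(-143 + 306\right) = \left(-106\right) 163 = -17278$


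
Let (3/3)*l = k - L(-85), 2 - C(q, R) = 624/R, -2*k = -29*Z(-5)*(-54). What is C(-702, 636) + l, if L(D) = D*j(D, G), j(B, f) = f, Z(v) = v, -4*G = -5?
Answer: 852721/212 ≈ 4022.3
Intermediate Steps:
G = 5/4 (G = -¼*(-5) = 5/4 ≈ 1.2500)
k = 3915 (k = -(-29*(-5))*(-54)/2 = -145*(-54)/2 = -½*(-7830) = 3915)
C(q, R) = 2 - 624/R
L(D) = 5*D/4 (L(D) = D*(5/4) = 5*D/4)
l = 16085/4 (l = 3915 - 5*(-85)/4 = 3915 - 1*(-425/4) = 3915 + 425/4 = 16085/4 ≈ 4021.3)
C(-702, 636) + l = (2 - 624/636) + 16085/4 = (2 - 624*1/636) + 16085/4 = (2 - 52/53) + 16085/4 = 54/53 + 16085/4 = 852721/212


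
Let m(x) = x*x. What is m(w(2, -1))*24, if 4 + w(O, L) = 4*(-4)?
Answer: 9600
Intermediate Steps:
w(O, L) = -20 (w(O, L) = -4 + 4*(-4) = -4 - 16 = -20)
m(x) = x**2
m(w(2, -1))*24 = (-20)**2*24 = 400*24 = 9600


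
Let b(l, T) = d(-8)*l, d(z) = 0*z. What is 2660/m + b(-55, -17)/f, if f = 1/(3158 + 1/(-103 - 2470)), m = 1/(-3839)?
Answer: -10211740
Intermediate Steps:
d(z) = 0
m = -1/3839 ≈ -0.00026048
b(l, T) = 0 (b(l, T) = 0*l = 0)
f = 2573/8125533 (f = 1/(3158 + 1/(-2573)) = 1/(3158 - 1/2573) = 1/(8125533/2573) = 2573/8125533 ≈ 0.00031666)
2660/m + b(-55, -17)/f = 2660/(-1/3839) + 0/(2573/8125533) = 2660*(-3839) + 0*(8125533/2573) = -10211740 + 0 = -10211740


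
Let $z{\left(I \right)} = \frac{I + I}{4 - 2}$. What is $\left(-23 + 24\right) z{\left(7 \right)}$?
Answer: $7$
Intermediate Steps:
$z{\left(I \right)} = I$ ($z{\left(I \right)} = \frac{2 I}{2} = 2 I \frac{1}{2} = I$)
$\left(-23 + 24\right) z{\left(7 \right)} = \left(-23 + 24\right) 7 = 1 \cdot 7 = 7$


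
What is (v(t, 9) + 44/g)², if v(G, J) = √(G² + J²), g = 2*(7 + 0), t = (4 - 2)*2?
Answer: 5237/49 + 44*√97/7 ≈ 168.78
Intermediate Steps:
t = 4 (t = 2*2 = 4)
g = 14 (g = 2*7 = 14)
(v(t, 9) + 44/g)² = (√(4² + 9²) + 44/14)² = (√(16 + 81) + 44*(1/14))² = (√97 + 22/7)² = (22/7 + √97)²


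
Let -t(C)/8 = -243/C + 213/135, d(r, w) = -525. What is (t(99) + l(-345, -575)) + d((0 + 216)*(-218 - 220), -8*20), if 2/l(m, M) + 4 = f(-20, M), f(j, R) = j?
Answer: -1025777/1980 ≈ -518.07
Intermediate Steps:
l(m, M) = -1/12 (l(m, M) = 2/(-4 - 20) = 2/(-24) = 2*(-1/24) = -1/12)
t(C) = -568/45 + 1944/C (t(C) = -8*(-243/C + 213/135) = -8*(-243/C + 213*(1/135)) = -8*(-243/C + 71/45) = -8*(71/45 - 243/C) = -568/45 + 1944/C)
(t(99) + l(-345, -575)) + d((0 + 216)*(-218 - 220), -8*20) = ((-568/45 + 1944/99) - 1/12) - 525 = ((-568/45 + 1944*(1/99)) - 1/12) - 525 = ((-568/45 + 216/11) - 1/12) - 525 = (3472/495 - 1/12) - 525 = 13723/1980 - 525 = -1025777/1980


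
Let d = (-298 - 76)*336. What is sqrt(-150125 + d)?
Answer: I*sqrt(275789) ≈ 525.16*I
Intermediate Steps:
d = -125664 (d = -374*336 = -125664)
sqrt(-150125 + d) = sqrt(-150125 - 125664) = sqrt(-275789) = I*sqrt(275789)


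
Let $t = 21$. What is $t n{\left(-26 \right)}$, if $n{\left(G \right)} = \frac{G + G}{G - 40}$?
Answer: $\frac{182}{11} \approx 16.545$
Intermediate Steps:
$n{\left(G \right)} = \frac{2 G}{-40 + G}$
$t n{\left(-26 \right)} = 21 \cdot 2 \left(-26\right) \frac{1}{-40 - 26} = 21 \cdot 2 \left(-26\right) \frac{1}{-66} = 21 \cdot 2 \left(-26\right) \left(- \frac{1}{66}\right) = 21 \cdot \frac{26}{33} = \frac{182}{11}$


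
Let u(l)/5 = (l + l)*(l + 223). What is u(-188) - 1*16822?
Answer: -82622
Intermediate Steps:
u(l) = 10*l*(223 + l) (u(l) = 5*((l + l)*(l + 223)) = 5*((2*l)*(223 + l)) = 5*(2*l*(223 + l)) = 10*l*(223 + l))
u(-188) - 1*16822 = 10*(-188)*(223 - 188) - 1*16822 = 10*(-188)*35 - 16822 = -65800 - 16822 = -82622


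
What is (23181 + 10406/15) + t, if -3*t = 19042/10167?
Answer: 3640920997/152505 ≈ 23874.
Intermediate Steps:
t = -19042/30501 (t = -19042/(3*10167) = -1/3*19042/10167 = -19042/30501 ≈ -0.62431)
(23181 + 10406/15) + t = (23181 + 10406/15) - 19042/30501 = 358121/15 - 19042/30501 = 3640920997/152505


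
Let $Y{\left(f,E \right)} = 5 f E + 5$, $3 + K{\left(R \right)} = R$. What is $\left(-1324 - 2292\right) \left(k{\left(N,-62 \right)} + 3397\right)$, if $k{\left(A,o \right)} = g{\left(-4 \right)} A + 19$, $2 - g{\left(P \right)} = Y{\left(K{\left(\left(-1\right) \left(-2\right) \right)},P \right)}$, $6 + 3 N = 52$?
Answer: $- \frac{33231040}{3} \approx -1.1077 \cdot 10^{7}$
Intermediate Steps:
$N = \frac{46}{3}$ ($N = -2 + \frac{1}{3} \cdot 52 = -2 + \frac{52}{3} = \frac{46}{3} \approx 15.333$)
$K{\left(R \right)} = -3 + R$
$Y{\left(f,E \right)} = 5 + 5 E f$ ($Y{\left(f,E \right)} = 5 E f + 5 = 5 + 5 E f$)
$g{\left(P \right)} = -3 + 5 P$ ($g{\left(P \right)} = 2 - \left(5 + 5 P \left(-3 - -2\right)\right) = 2 - \left(5 + 5 P \left(-3 + 2\right)\right) = 2 - \left(5 + 5 P \left(-1\right)\right) = 2 - \left(5 - 5 P\right) = 2 + \left(-5 + 5 P\right) = -3 + 5 P$)
$k{\left(A,o \right)} = 19 - 23 A$ ($k{\left(A,o \right)} = \left(-3 + 5 \left(-4\right)\right) A + 19 = \left(-3 - 20\right) A + 19 = - 23 A + 19 = 19 - 23 A$)
$\left(-1324 - 2292\right) \left(k{\left(N,-62 \right)} + 3397\right) = \left(-1324 - 2292\right) \left(\left(19 - \frac{1058}{3}\right) + 3397\right) = - 3616 \left(\left(19 - \frac{1058}{3}\right) + 3397\right) = - 3616 \left(- \frac{1001}{3} + 3397\right) = \left(-3616\right) \frac{9190}{3} = - \frac{33231040}{3}$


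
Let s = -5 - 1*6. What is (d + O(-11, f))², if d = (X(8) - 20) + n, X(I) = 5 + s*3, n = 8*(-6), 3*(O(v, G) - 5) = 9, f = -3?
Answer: 7744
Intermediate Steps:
O(v, G) = 8 (O(v, G) = 5 + (⅓)*9 = 5 + 3 = 8)
n = -48
s = -11 (s = -5 - 6 = -11)
X(I) = -28 (X(I) = 5 - 11*3 = 5 - 33 = -28)
d = -96 (d = (-28 - 20) - 48 = -48 - 48 = -96)
(d + O(-11, f))² = (-96 + 8)² = (-88)² = 7744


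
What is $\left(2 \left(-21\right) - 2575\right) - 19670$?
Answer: $-22287$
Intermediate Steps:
$\left(2 \left(-21\right) - 2575\right) - 19670 = \left(-42 - 2575\right) - 19670 = -2617 - 19670 = -22287$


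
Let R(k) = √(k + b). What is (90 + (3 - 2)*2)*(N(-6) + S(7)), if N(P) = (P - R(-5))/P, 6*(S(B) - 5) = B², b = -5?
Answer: 3910/3 + 46*I*√10/3 ≈ 1303.3 + 48.488*I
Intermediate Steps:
R(k) = √(-5 + k) (R(k) = √(k - 5) = √(-5 + k))
S(B) = 5 + B²/6
N(P) = (P - I*√10)/P (N(P) = (P - √(-5 - 5))/P = (P - √(-10))/P = (P - I*√10)/P)
(90 + (3 - 2)*2)*(N(-6) + S(7)) = (90 + (3 - 2)*2)*((-6 - I*√10)/(-6) + (5 + (⅙)*7²)) = (90 + 1*2)*(-(-6 - I*√10)/6 + (5 + (⅙)*49)) = (90 + 2)*((1 + I*√10/6) + (5 + 49/6)) = 92*((1 + I*√10/6) + 79/6) = 92*(85/6 + I*√10/6) = 3910/3 + 46*I*√10/3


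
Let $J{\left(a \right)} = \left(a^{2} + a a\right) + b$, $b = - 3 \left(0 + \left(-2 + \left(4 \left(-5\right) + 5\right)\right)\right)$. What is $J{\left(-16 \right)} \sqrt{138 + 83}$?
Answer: $563 \sqrt{221} \approx 8369.6$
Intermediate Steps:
$b = 51$ ($b = - 3 \left(0 + \left(-2 + \left(-20 + 5\right)\right)\right) = - 3 \left(0 - 17\right) = \left(-3\right) \left(-17\right) = 51$)
$J{\left(a \right)} = 51 + 2 a^{2}$ ($J{\left(a \right)} = \left(a^{2} + a a\right) + 51 = \left(a^{2} + a^{2}\right) + 51 = 2 a^{2} + 51 = 51 + 2 a^{2}$)
$J{\left(-16 \right)} \sqrt{138 + 83} = \left(51 + 2 \left(-16\right)^{2}\right) \sqrt{138 + 83} = \left(51 + 2 \cdot 256\right) \sqrt{221} = \left(51 + 512\right) \sqrt{221} = 563 \sqrt{221}$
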